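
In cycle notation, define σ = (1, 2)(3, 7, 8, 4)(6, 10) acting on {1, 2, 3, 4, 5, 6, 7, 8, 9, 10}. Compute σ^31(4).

8

4 lies in the 4-cycle (3, 7, 8, 4).
Powers repeat with period 4 on this cycle, and 31 mod 4 = 3, so σ^31(4) = σ^3(4).
Stepping 3 places around the cycle: 4 → 3 → 7 → 8.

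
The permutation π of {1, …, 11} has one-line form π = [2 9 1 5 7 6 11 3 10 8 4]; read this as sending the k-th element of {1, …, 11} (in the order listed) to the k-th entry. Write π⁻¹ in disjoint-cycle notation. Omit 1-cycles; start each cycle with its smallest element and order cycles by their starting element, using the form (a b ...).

First write π in disjoint cycles: (1 2 9 10 8 3)(4 5 7 11).
Reversing each cycle (and rotating so the smallest element leads) gives π⁻¹ = (1 3 8 10 9 2)(4 11 7 5).

(1 3 8 10 9 2)(4 11 7 5)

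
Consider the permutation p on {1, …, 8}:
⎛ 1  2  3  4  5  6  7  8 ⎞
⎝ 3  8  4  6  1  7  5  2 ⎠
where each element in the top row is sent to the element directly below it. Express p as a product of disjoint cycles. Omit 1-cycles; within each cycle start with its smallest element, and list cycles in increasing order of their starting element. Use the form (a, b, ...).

(1, 3, 4, 6, 7, 5)(2, 8)

Start at 1 and follow images: 1 → 3 → 4 → 6 → 7 → 5 → 1, giving the cycle (1, 3, 4, 6, 7, 5).
Repeating from the next unused element and collecting all non-trivial cycles gives (1, 3, 4, 6, 7, 5)(2, 8).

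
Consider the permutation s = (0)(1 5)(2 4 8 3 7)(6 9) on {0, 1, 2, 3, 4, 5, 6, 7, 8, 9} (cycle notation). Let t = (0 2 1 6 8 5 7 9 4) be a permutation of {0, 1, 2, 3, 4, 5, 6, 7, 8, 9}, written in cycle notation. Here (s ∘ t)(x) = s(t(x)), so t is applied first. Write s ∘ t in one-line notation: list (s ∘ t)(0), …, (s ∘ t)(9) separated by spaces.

4 9 5 7 0 2 3 6 1 8

Chase each element through t then s: 0 → 2 → 4; 1 → 6 → 9; 2 → 1 → 5; 3 → 3 → 7; 4 → 0 → 0; 5 → 7 → 2; 6 → 8 → 3; 7 → 9 → 6; 8 → 5 → 1; 9 → 4 → 8.
Collecting the images, s ∘ t = [4 9 5 7 0 2 3 6 1 8].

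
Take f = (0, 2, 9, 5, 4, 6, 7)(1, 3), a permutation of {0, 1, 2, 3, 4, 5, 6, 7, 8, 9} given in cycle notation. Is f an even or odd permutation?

odd

The cycle lengths are 7, 2, 1.
A cycle is odd iff its length is even; f has 1 even-length cycle, so sgn(f) = (−1)^1 and f is odd.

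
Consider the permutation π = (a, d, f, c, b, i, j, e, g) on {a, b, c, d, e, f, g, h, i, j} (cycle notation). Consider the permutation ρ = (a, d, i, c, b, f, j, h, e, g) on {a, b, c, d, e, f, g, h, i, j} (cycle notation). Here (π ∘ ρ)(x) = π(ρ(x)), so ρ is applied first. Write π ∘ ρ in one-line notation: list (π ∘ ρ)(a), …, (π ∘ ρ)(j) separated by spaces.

f c i j a e d g b h

(π ∘ ρ)(x) = π(ρ(x)). Computing each image: π(ρ(a)) = π(d) = f, π(ρ(b)) = π(f) = c, π(ρ(c)) = π(b) = i, π(ρ(d)) = π(i) = j, π(ρ(e)) = π(g) = a, π(ρ(f)) = π(j) = e, π(ρ(g)) = π(a) = d, π(ρ(h)) = π(e) = g, π(ρ(i)) = π(c) = b, π(ρ(j)) = π(h) = h.
Hence π ∘ ρ = [f c i j a e d g b h].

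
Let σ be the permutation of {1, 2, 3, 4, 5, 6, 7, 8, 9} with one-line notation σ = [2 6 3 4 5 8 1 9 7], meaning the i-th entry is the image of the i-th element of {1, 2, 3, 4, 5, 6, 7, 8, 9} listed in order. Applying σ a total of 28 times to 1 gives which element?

9

Tracing 1 → 2 → … returns to 1 after 6 steps, so 1 lies in a 6-cycle (1, 2, 6, 8, 9, 7).
On a 6-cycle, σ^6 is the identity, so σ^28 = σ^4 there (28 ≡ 4 mod 6).
Advancing 4 steps from 1: 1 → 2 → 6 → 8 → 9.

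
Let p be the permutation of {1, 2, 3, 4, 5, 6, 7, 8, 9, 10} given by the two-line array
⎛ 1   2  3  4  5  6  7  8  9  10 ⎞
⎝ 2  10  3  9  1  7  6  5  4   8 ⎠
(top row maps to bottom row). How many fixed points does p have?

The fixed points (elements with p(x) = x) are {3}, so there is 1.

1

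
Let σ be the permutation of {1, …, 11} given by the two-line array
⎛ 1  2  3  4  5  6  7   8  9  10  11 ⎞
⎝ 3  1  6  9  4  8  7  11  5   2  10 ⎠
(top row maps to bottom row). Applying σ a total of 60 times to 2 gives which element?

Tracing 2 → 1 → … returns to 2 after 7 steps, so 2 lies in a 7-cycle (1, 3, 6, 8, 11, 10, 2).
On a 7-cycle, σ^7 is the identity, so σ^60 = σ^4 there (60 ≡ 4 mod 7).
Stepping 4 places around the cycle: 2 → 1 → 3 → 6 → 8.

8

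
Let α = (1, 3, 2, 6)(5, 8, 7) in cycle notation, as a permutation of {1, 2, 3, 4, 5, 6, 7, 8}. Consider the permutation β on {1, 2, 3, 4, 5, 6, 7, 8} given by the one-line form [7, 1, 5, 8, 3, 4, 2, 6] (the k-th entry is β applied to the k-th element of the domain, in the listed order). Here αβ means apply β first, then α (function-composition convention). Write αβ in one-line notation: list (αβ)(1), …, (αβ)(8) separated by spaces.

For each element, apply β then α: 1 → 7 → 5; 2 → 1 → 3; 3 → 5 → 8; 4 → 8 → 7; 5 → 3 → 2; 6 → 4 → 4; 7 → 2 → 6; 8 → 6 → 1.
Collecting the images, αβ = [5 3 8 7 2 4 6 1].

5 3 8 7 2 4 6 1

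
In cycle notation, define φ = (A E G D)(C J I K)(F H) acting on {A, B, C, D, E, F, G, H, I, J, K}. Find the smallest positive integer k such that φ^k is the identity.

The disjoint cycles have lengths 4, 4, 2, 1.
The order is lcm(4, 4, 2) = 4.

4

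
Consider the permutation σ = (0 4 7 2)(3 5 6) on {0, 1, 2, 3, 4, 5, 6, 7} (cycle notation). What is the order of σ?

The disjoint cycles have lengths 4, 3, 1.
The order is lcm(4, 3) = 12.

12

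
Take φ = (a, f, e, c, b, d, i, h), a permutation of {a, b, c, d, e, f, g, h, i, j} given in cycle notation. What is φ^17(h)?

h lies in the 8-cycle (a, f, e, c, b, d, i, h).
Powers repeat with period 8 on this cycle, and 17 mod 8 = 1, so φ^17(h) = φ^1(h).
Advancing 1 step from h: h → a.

a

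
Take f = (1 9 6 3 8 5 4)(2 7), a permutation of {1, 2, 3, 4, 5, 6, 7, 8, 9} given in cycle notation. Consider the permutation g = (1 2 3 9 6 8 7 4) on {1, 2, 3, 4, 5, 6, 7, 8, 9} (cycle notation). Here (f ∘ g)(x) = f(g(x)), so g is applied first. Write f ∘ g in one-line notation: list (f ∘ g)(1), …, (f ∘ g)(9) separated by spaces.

(f ∘ g)(x) = f(g(x)). Computing each image: f(g(1)) = f(2) = 7, f(g(2)) = f(3) = 8, f(g(3)) = f(9) = 6, f(g(4)) = f(1) = 9, f(g(5)) = f(5) = 4, f(g(6)) = f(8) = 5, f(g(7)) = f(4) = 1, f(g(8)) = f(7) = 2, f(g(9)) = f(6) = 3.
Hence f ∘ g = [7 8 6 9 4 5 1 2 3].

7 8 6 9 4 5 1 2 3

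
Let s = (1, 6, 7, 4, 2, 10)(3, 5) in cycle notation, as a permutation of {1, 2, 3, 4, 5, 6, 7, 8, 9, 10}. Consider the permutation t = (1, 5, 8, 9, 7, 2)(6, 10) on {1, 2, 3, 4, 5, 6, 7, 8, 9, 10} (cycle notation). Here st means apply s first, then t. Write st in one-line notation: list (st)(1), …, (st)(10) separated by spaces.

Chase each element through s then t: 1 → 6 → 10; 2 → 10 → 6; 3 → 5 → 8; 4 → 2 → 1; 5 → 3 → 3; 6 → 7 → 2; 7 → 4 → 4; 8 → 8 → 9; 9 → 9 → 7; 10 → 1 → 5.
Collecting the images, st = [10 6 8 1 3 2 4 9 7 5].

10 6 8 1 3 2 4 9 7 5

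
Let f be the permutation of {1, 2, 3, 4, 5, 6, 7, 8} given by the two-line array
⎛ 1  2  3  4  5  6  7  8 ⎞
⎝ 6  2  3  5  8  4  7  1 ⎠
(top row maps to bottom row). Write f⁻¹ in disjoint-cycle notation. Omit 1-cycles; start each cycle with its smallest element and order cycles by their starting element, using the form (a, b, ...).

(1, 8, 5, 4, 6)

The cycle decomposition of f is (1, 6, 4, 5, 8).
The inverse reverses every cycle; in canonical form, f⁻¹ = (1, 8, 5, 4, 6).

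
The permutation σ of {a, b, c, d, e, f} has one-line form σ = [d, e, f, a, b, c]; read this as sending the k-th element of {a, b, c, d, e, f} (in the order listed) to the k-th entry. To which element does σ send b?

b is element number 2 of the domain, and entry number 2 of the one-line form is e, so σ(b) = e.

e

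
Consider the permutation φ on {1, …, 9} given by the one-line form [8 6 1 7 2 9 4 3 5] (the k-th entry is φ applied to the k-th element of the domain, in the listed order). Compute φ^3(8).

8

Tracing 8 → 3 → … returns to 8 after 3 steps, so 8 lies in a 3-cycle (1, 8, 3).
On a 3-cycle, φ^3 is the identity, so φ^3 = φ^0 there (3 ≡ 0 mod 3).
So φ^3(8) = 8.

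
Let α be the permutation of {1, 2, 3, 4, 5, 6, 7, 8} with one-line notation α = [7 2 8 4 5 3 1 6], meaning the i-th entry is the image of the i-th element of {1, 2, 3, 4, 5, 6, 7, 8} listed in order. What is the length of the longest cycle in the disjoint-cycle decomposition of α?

Decomposing into disjoint cycles gives (1 7)(3 8 6); the longest has length 3.

3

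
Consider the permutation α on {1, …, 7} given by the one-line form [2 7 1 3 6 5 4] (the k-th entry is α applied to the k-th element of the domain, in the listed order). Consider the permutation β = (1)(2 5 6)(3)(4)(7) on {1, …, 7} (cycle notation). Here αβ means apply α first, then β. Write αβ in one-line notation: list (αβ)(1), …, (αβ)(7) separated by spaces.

Chase each element through α then β: 1 → 2 → 5; 2 → 7 → 7; 3 → 1 → 1; 4 → 3 → 3; 5 → 6 → 2; 6 → 5 → 6; 7 → 4 → 4.
So αβ in one-line form is 5 7 1 3 2 6 4.

5 7 1 3 2 6 4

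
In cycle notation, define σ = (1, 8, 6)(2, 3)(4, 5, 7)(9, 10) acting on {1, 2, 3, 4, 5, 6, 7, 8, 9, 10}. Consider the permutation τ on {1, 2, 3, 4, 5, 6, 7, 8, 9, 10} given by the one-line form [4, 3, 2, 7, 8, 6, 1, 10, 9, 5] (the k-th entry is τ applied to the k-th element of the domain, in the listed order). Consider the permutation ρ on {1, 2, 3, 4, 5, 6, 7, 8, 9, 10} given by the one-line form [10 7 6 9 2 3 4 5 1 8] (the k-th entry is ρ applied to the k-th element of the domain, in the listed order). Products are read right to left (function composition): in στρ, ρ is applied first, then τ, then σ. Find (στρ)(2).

Apply the permutations in order: ρ(2) = 7, then τ(7) = 1, then σ(1) = 8. So (στρ)(2) = 8.

8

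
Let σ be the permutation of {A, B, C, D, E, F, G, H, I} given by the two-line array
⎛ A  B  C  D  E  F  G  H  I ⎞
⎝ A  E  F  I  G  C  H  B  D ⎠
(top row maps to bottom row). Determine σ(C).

F

The entry below C in the array is F, so σ(C) = F.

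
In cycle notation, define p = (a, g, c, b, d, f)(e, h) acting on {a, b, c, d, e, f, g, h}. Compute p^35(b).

c

b lies in the 6-cycle (a, g, c, b, d, f).
Since the cycle has length 6, p^35 acts on it the same as p^5 (35 mod 6 = 5).
Stepping 5 places around the cycle: b → d → f → a → g → c.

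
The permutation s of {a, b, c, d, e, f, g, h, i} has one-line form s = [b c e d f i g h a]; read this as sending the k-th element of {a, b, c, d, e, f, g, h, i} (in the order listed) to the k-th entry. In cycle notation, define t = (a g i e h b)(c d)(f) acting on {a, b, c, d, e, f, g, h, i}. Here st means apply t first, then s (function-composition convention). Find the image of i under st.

First apply t: t(i) = e, then s(e) = f. Thus (st)(i) = f.

f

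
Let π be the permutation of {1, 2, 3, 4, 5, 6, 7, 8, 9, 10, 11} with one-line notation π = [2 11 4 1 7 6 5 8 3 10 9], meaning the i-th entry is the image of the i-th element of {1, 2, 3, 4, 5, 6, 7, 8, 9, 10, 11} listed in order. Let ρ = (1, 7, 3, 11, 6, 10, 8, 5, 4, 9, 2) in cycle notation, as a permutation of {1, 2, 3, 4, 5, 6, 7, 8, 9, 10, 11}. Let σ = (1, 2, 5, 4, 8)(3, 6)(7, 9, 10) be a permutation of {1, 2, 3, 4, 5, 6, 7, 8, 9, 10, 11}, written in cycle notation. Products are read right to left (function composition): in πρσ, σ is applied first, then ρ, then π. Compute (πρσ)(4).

(πρσ)(4) = π(ρ(σ(4))). σ(4) = 8, then ρ(8) = 5, then π(5) = 7, so the result is 7.

7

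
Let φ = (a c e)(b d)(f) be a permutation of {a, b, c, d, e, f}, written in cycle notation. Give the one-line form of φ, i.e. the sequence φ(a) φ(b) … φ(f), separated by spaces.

Image by image: a↦c, b↦d, c↦e, d↦b, e↦a, f↦f.
So the one-line form is c d e b a f.

c d e b a f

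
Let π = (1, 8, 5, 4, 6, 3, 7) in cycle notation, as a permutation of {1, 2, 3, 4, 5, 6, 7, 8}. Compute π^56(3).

3 lies in the 7-cycle (1, 8, 5, 4, 6, 3, 7).
Powers repeat with period 7 on this cycle, and 56 mod 7 = 0, so π^56(3) = π^0(3).
So π^56(3) = 3.

3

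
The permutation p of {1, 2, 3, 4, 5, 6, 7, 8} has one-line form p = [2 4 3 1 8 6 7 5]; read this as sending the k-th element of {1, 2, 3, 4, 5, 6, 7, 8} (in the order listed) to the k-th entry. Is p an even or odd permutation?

In disjoint-cycle form the cycle lengths are 3, 2, 1, 1, 1.
A cycle is odd iff its length is even; p has 1 even-length cycle, so sgn(p) = (−1)^1 and p is odd.

odd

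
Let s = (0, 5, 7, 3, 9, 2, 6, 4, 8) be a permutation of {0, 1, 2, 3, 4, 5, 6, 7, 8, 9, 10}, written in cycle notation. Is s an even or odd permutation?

even

The cycle lengths are 9, 1, 1.
A cycle of length ℓ contributes ℓ−1 transpositions, so s is a product of 8 transpositions — even.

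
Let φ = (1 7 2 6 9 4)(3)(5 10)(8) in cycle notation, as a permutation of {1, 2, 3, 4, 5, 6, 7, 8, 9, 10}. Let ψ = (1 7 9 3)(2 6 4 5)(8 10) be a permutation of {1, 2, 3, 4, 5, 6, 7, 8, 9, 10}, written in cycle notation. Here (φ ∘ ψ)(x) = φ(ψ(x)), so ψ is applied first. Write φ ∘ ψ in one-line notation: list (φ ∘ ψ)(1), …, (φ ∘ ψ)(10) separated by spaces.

2 9 7 10 6 1 4 5 3 8

(φ ∘ ψ)(x) = φ(ψ(x)). Computing each image: φ(ψ(1)) = φ(7) = 2, φ(ψ(2)) = φ(6) = 9, φ(ψ(3)) = φ(1) = 7, φ(ψ(4)) = φ(5) = 10, φ(ψ(5)) = φ(2) = 6, φ(ψ(6)) = φ(4) = 1, φ(ψ(7)) = φ(9) = 4, φ(ψ(8)) = φ(10) = 5, φ(ψ(9)) = φ(3) = 3, φ(ψ(10)) = φ(8) = 8.
Hence φ ∘ ψ = [2 9 7 10 6 1 4 5 3 8].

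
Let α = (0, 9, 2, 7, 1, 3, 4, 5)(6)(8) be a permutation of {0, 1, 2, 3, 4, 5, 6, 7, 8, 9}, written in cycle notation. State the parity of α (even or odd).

odd

The cycle lengths are 8, 1, 1.
A cycle is odd iff its length is even; α has 1 even-length cycle, so sgn(α) = (−1)^1 and α is odd.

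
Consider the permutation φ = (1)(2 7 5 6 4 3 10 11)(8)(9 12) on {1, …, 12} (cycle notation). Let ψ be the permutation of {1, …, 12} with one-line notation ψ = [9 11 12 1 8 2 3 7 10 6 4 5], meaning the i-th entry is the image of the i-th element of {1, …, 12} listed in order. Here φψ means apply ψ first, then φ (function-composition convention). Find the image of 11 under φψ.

3

First apply ψ: ψ(11) = 4, then φ(4) = 3. Thus (φψ)(11) = 3.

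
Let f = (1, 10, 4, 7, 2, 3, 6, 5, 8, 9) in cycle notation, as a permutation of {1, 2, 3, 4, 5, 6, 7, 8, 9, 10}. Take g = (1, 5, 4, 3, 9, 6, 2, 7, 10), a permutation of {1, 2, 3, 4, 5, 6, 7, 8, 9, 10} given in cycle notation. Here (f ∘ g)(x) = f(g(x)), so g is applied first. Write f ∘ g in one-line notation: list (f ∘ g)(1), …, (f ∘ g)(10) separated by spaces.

8 2 1 6 7 3 4 9 5 10

(f ∘ g)(x) = f(g(x)). Computing each image: f(g(1)) = f(5) = 8, f(g(2)) = f(7) = 2, f(g(3)) = f(9) = 1, f(g(4)) = f(3) = 6, f(g(5)) = f(4) = 7, f(g(6)) = f(2) = 3, f(g(7)) = f(10) = 4, f(g(8)) = f(8) = 9, f(g(9)) = f(6) = 5, f(g(10)) = f(1) = 10.
Hence f ∘ g = [8 2 1 6 7 3 4 9 5 10].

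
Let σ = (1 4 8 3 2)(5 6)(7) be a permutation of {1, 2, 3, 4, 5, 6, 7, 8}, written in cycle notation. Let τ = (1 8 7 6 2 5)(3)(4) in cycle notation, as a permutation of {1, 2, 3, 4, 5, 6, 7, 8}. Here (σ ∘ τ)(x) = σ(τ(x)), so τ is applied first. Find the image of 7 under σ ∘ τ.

τ(7) = 6, then σ(6) = 5; composing gives (σ ∘ τ)(7) = 5.

5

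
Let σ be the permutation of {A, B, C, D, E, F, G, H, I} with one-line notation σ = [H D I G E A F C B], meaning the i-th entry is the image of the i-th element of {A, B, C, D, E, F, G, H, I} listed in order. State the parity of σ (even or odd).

odd

In disjoint-cycle form the cycle lengths are 8, 1.
A cycle is odd iff its length is even; σ has 1 even-length cycle, so sgn(σ) = (−1)^1 and σ is odd.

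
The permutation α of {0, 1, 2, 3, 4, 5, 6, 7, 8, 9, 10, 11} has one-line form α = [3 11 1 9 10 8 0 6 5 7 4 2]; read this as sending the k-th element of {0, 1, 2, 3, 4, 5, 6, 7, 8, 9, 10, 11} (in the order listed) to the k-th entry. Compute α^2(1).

2

Tracing 1 → 11 → … returns to 1 after 3 steps, so 1 lies in a 3-cycle (1 11 2).
Advancing 2 steps from 1: 1 → 11 → 2.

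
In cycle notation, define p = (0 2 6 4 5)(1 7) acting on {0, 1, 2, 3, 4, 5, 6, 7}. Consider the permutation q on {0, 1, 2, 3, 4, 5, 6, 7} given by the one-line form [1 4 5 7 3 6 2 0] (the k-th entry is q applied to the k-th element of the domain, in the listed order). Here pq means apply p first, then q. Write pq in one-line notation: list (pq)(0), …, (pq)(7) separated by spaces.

(pq)(x) = q(p(x)). Computing each image: q(p(0)) = q(2) = 5, q(p(1)) = q(7) = 0, q(p(2)) = q(6) = 2, q(p(3)) = q(3) = 7, q(p(4)) = q(5) = 6, q(p(5)) = q(0) = 1, q(p(6)) = q(4) = 3, q(p(7)) = q(1) = 4.
Hence pq = [5 0 2 7 6 1 3 4].

5 0 2 7 6 1 3 4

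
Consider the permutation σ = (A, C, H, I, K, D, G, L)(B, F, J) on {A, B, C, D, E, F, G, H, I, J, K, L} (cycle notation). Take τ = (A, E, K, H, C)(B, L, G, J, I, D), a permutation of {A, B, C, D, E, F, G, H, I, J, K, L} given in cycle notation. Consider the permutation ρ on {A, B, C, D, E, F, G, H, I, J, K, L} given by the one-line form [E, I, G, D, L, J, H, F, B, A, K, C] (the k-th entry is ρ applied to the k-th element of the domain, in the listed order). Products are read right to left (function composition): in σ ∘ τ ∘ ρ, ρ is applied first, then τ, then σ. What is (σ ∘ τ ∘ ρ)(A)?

(σ ∘ τ ∘ ρ)(A) = σ(τ(ρ(A))). ρ(A) = E, then τ(E) = K, then σ(K) = D, so the result is D.

D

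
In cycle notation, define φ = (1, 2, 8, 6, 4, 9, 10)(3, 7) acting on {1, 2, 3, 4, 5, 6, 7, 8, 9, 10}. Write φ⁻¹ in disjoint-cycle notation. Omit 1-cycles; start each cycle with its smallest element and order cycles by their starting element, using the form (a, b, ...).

(1, 10, 9, 4, 6, 8, 2)(3, 7)

If φ sends a → b within a cycle, φ⁻¹ sends b → a; equivalently, reverse each cycle.
After reversing and putting each cycle's least element first, φ⁻¹ = (1, 10, 9, 4, 6, 8, 2)(3, 7).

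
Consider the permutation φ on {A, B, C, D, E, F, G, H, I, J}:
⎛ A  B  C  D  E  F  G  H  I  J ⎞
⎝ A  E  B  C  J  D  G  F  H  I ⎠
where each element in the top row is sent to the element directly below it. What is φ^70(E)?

C

Tracing E → J → … returns to E after 8 steps, so E lies in an 8-cycle (B, E, J, I, H, F, D, C).
Powers repeat with period 8 on this cycle, and 70 mod 8 = 6, so φ^70(E) = φ^6(E).
Advancing 6 steps from E: E → J → I → H → F → D → C.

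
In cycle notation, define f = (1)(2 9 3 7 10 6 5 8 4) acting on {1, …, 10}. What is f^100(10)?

10 lies in the 9-cycle (2 9 3 7 10 6 5 8 4).
On a 9-cycle, f^9 is the identity, so f^100 = f^1 there (100 ≡ 1 mod 9).
Stepping 1 place around the cycle: 10 → 6.

6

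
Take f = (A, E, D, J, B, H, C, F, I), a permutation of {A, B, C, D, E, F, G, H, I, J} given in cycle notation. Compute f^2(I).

E

I lies in the 9-cycle (A, E, D, J, B, H, C, F, I).
Advancing 2 steps from I: I → A → E.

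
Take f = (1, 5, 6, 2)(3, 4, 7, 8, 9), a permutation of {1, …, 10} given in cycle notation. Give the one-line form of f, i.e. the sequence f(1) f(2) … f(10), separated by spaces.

Reading each image from the cycles: 1→5, 2→1, 3→4, 4→7, 5→6, 6→2, 7→8, 8→9, 9→3, 10→10.
Listing these in domain order gives 5 1 4 7 6 2 8 9 3 10.

5 1 4 7 6 2 8 9 3 10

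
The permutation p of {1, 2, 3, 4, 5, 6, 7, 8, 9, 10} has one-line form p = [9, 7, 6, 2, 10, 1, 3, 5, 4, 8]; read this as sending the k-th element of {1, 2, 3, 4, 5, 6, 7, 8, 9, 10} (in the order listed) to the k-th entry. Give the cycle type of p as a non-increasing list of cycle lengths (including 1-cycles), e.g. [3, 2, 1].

[7, 3]

The disjoint cycles are (1 9 4 2 7 3 6)(5 10 8), with lengths 7, 3 in non-increasing order.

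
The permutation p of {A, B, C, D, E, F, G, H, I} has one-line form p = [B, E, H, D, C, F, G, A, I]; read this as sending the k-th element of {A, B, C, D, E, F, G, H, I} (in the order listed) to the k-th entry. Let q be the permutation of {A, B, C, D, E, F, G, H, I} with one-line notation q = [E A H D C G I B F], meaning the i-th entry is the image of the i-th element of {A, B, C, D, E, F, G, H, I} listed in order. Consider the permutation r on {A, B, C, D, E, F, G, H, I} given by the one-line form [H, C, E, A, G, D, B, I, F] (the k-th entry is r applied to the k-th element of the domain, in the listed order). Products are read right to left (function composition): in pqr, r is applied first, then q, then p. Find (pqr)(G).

(pqr)(G) = p(q(r(G))). r(G) = B, then q(B) = A, then p(A) = B, so the result is B.

B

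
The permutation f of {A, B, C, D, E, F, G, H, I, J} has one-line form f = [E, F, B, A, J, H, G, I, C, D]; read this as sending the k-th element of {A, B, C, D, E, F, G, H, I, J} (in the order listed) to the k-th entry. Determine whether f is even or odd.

In disjoint-cycle form the cycle lengths are 5, 4, 1.
A cycle is odd iff its length is even; f has 1 even-length cycle, so sgn(f) = (−1)^1 and f is odd.

odd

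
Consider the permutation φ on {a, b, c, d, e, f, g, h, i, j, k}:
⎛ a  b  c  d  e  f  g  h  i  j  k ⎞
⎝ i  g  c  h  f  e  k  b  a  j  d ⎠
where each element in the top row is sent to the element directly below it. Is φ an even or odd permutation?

In disjoint-cycle form the cycle lengths are 5, 2, 2, 1, 1.
A cycle of length ℓ contributes ℓ−1 transpositions, so φ is a product of 4 + 1 + 1 = 6 transpositions — even.

even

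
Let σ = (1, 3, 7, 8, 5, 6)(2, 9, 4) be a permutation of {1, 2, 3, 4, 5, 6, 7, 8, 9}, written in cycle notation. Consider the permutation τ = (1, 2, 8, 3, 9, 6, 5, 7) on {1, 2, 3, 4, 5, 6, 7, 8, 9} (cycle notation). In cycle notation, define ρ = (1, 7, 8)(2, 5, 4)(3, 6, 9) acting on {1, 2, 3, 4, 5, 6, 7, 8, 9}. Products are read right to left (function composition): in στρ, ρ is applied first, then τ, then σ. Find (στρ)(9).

4

(στρ)(9) = σ(τ(ρ(9))). ρ(9) = 3, then τ(3) = 9, then σ(9) = 4, so the result is 4.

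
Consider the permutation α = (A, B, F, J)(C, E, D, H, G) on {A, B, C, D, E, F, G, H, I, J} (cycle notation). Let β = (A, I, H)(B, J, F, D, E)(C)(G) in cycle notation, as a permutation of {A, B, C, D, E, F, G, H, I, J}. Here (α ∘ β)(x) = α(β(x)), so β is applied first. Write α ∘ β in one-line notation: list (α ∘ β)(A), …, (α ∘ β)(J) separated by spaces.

For each element, apply β then α: A → I → I; B → J → A; C → C → E; D → E → D; E → B → F; F → D → H; G → G → C; H → A → B; I → H → G; J → F → J.
Collecting the images, α ∘ β = [I A E D F H C B G J].

I A E D F H C B G J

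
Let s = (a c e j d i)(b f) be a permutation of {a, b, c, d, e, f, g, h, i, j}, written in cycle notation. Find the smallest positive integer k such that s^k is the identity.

The cycle type of s is (6, 2, 1, 1).
The order of s is the least common multiple of its cycle lengths: lcm(6, 2) = 6.

6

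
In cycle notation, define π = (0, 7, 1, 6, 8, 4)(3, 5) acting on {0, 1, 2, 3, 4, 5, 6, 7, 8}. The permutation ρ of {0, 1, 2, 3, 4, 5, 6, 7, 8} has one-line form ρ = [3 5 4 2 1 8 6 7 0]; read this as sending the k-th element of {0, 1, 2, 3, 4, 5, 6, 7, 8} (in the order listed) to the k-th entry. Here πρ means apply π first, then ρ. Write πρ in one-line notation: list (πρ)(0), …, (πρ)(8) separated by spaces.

7 6 4 8 3 2 0 5 1

For each element, apply π then ρ: 0 → 7 → 7; 1 → 6 → 6; 2 → 2 → 4; 3 → 5 → 8; 4 → 0 → 3; 5 → 3 → 2; 6 → 8 → 0; 7 → 1 → 5; 8 → 4 → 1.
Collecting the images, πρ = [7 6 4 8 3 2 0 5 1].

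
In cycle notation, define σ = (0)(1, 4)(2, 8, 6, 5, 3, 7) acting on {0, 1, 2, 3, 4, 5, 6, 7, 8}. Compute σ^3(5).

5 lies in the 6-cycle (2, 8, 6, 5, 3, 7).
Advancing 3 steps from 5: 5 → 3 → 7 → 2.

2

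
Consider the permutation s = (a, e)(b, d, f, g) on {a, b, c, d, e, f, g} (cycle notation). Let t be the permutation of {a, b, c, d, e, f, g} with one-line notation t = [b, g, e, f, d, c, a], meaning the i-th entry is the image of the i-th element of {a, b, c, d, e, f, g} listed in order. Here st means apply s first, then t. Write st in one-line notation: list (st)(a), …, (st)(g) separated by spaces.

(st)(x) = t(s(x)). Computing each image: t(s(a)) = t(e) = d, t(s(b)) = t(d) = f, t(s(c)) = t(c) = e, t(s(d)) = t(f) = c, t(s(e)) = t(a) = b, t(s(f)) = t(g) = a, t(s(g)) = t(b) = g.
Hence st = [d f e c b a g].

d f e c b a g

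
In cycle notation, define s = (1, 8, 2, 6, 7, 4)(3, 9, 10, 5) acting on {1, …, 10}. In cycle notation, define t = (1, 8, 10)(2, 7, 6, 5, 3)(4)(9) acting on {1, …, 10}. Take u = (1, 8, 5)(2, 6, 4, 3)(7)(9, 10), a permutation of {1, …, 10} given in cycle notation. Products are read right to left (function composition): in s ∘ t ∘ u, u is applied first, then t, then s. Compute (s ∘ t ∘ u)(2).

(s ∘ t ∘ u)(2) = s(t(u(2))). u(2) = 6, then t(6) = 5, then s(5) = 3, so the result is 3.

3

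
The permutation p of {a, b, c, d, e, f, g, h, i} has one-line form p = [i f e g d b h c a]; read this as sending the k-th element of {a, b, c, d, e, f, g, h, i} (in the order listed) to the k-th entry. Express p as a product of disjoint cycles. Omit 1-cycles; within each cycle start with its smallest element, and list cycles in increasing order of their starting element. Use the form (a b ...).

From a: a → i → a, closing the cycle (a i).
Repeating from the next unused element and collecting all non-trivial cycles gives (a i)(b f)(c e d g h).

(a i)(b f)(c e d g h)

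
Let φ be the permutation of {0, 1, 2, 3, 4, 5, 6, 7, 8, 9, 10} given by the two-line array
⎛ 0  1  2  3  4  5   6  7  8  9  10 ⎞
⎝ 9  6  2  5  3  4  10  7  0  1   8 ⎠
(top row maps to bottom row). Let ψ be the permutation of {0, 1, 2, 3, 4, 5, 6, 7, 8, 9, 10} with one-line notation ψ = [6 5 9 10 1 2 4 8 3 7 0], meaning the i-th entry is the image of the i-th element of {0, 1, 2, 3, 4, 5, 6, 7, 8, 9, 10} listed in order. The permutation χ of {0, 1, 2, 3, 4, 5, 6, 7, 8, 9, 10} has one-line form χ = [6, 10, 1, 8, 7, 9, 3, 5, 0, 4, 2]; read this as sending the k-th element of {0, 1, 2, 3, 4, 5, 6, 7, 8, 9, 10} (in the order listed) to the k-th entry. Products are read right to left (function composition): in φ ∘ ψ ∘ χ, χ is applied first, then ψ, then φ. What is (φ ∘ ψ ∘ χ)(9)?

6

Chase 9: χ(9) = 4; ψ(4) = 1; φ(1) = 6. Hence (φ ∘ ψ ∘ χ)(9) = 6.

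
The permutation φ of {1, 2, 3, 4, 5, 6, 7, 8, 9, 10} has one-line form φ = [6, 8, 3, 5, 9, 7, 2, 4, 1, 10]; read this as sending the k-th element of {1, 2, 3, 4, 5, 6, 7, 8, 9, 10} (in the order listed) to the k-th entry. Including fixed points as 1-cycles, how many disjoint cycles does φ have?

The cycle decomposition is (1, 6, 7, 2, 8, 4, 5, 9)(3)(10), which has 3 cycles (counting 1-cycles).

3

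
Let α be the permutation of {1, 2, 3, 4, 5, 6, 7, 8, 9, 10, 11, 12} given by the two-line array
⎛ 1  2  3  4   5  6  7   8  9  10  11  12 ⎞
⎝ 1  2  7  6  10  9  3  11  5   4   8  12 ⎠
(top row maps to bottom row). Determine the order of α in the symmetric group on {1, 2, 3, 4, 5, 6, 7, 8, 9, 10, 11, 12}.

10

The disjoint-cycle form of α has cycle lengths 5, 2, 2, 1, 1, 1.
Since disjoint cycles commute, ord(α) = lcm(5, 2, 2) = 10.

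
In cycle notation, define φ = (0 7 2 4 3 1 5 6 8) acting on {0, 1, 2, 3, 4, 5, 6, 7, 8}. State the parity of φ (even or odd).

even

The cycle lengths are 9.
A cycle of length ℓ contributes ℓ−1 transpositions, so φ is a product of 8 transpositions — even.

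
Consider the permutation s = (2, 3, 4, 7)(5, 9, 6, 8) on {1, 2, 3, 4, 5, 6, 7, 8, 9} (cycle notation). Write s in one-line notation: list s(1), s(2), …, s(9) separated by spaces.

Image by image: 1→1, 2→3, 3→4, 4→7, 5→9, 6→8, 7→2, 8→5, 9→6.
Listing these in domain order gives 1 3 4 7 9 8 2 5 6.

1 3 4 7 9 8 2 5 6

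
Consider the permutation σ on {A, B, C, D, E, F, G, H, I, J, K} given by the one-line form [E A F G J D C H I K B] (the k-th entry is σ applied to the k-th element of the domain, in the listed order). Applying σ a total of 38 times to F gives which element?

G

Tracing F → D → … returns to F after 4 steps, so F lies in a 4-cycle (C F D G).
Since the cycle has length 4, σ^38 acts on it the same as σ^2 (38 mod 4 = 2).
Advancing 2 steps from F: F → D → G.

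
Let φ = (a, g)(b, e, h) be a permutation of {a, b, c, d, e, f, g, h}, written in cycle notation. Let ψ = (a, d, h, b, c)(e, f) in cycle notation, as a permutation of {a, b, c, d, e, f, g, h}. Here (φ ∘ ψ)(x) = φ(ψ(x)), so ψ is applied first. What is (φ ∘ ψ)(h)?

First apply ψ: ψ(h) = b, then φ(b) = e. Thus (φ ∘ ψ)(h) = e.

e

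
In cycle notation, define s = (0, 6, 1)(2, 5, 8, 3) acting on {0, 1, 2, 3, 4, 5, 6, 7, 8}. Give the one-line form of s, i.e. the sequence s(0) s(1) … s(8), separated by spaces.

Reading each image from the cycles: 0→6, 1→0, 2→5, 3→2, 4→4, 5→8, 6→1, 7→7, 8→3.
So the one-line form is 6 0 5 2 4 8 1 7 3.

6 0 5 2 4 8 1 7 3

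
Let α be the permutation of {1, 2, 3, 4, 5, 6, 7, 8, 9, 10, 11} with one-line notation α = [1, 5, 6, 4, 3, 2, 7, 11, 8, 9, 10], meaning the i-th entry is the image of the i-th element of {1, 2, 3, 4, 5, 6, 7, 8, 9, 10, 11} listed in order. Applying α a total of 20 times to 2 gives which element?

2

Tracing 2 → 5 → … returns to 2 after 4 steps, so 2 lies in a 4-cycle (2 5 3 6).
Powers repeat with period 4 on this cycle, and 20 mod 4 = 0, so α^20(2) = α^0(2).
So α^20(2) = 2.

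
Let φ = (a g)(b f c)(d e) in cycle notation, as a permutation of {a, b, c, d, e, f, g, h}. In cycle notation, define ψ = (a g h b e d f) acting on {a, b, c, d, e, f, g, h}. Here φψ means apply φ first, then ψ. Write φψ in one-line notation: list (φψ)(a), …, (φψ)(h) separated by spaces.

(φψ)(x) = ψ(φ(x)). Computing each image: ψ(φ(a)) = ψ(g) = h, ψ(φ(b)) = ψ(f) = a, ψ(φ(c)) = ψ(b) = e, ψ(φ(d)) = ψ(e) = d, ψ(φ(e)) = ψ(d) = f, ψ(φ(f)) = ψ(c) = c, ψ(φ(g)) = ψ(a) = g, ψ(φ(h)) = ψ(h) = b.
Hence φψ = [h a e d f c g b].

h a e d f c g b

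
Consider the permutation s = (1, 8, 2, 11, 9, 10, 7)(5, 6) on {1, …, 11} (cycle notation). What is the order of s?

The cycle type of s is (7, 2, 1, 1).
The order is lcm(7, 2) = 14.

14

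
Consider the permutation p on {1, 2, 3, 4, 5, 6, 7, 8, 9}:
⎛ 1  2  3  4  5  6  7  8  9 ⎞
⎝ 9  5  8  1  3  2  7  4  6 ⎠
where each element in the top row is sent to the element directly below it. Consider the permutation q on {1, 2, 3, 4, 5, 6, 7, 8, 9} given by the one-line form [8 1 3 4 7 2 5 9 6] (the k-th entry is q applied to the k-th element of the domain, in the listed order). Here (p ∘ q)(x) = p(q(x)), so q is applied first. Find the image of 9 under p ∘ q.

2

q(9) = 6, then p(6) = 2; composing gives (p ∘ q)(9) = 2.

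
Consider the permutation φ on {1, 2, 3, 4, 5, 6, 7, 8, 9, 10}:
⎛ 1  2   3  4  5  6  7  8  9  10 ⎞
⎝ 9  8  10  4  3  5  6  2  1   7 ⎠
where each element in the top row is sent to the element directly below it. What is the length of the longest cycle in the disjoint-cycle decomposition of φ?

Decomposing into disjoint cycles gives (1 9)(2 8)(3 10 7 6 5); the longest has length 5.

5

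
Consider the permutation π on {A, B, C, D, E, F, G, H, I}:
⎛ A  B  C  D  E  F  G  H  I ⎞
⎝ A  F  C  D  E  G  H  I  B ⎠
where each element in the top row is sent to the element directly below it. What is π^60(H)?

Tracing H → I → … returns to H after 5 steps, so H lies in a 5-cycle (B, F, G, H, I).
Since the cycle has length 5, π^60 acts on it the same as π^0 (60 mod 5 = 0).
So π^60(H) = H.

H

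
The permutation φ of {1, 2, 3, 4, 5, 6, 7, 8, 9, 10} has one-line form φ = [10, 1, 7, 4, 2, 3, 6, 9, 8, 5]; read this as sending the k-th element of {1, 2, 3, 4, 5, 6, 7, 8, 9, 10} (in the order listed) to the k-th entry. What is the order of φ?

The disjoint-cycle form of φ has cycle lengths 4, 3, 2, 1.
The order is lcm(4, 3, 2) = 12.

12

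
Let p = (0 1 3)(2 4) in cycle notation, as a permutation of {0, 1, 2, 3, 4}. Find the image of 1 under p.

3

In the cycle (0 1 3), 1 is followed by 3, so p(1) = 3.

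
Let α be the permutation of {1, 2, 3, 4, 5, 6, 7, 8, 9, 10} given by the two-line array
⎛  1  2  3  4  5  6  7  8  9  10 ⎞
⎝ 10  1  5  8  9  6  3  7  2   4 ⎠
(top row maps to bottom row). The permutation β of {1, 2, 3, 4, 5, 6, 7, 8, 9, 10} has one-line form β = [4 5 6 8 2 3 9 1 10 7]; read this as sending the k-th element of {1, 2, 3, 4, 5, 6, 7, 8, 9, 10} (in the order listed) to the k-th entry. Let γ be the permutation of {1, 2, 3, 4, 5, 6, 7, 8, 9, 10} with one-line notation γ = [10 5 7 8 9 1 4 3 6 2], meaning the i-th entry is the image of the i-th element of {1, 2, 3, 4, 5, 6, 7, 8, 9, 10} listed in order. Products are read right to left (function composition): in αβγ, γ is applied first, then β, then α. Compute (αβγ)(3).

Apply the permutations in order: γ(3) = 7, then β(7) = 9, then α(9) = 2. So (αβγ)(3) = 2.

2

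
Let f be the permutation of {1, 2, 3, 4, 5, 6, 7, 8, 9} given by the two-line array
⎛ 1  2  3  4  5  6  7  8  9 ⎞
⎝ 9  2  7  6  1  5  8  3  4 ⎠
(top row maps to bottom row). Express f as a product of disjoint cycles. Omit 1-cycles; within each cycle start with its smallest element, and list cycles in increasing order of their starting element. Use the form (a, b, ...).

Start at 1 and follow images: 1 → 9 → 4 → 6 → 5 → 1, giving the cycle (1, 9, 4, 6, 5).
Continuing from each remaining unvisited element yields (1, 9, 4, 6, 5)(3, 7, 8).

(1, 9, 4, 6, 5)(3, 7, 8)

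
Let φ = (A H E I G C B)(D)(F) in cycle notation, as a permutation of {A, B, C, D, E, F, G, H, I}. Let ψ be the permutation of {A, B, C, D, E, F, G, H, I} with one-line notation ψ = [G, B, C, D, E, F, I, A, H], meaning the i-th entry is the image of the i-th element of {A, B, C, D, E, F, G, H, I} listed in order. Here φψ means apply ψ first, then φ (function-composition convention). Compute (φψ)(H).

ψ(H) = A, then φ(A) = H; composing gives (φψ)(H) = H.

H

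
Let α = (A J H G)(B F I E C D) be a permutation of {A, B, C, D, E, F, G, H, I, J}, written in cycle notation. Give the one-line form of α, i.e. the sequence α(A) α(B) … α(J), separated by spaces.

J F D B C I A G E H

Each element maps to the next entry in its cycle (wrapping to the front): A↦J, B↦F, C↦D, D↦B, E↦C, F↦I, G↦A, H↦G, I↦E, J↦H.
So the one-line form is J F D B C I A G E H.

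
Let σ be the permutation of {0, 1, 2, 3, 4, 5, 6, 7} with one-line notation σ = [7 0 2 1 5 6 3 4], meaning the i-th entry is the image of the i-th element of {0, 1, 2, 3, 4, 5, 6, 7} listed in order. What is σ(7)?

7 is element number 8 of the domain, and entry number 8 of the one-line form is 4, so σ(7) = 4.

4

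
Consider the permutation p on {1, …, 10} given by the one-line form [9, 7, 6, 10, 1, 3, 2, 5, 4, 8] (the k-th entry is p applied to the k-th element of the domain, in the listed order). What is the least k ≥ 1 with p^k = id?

Decomposing into disjoint cycles gives cycle lengths 6, 2, 2.
The order is lcm(6, 2, 2) = 6.

6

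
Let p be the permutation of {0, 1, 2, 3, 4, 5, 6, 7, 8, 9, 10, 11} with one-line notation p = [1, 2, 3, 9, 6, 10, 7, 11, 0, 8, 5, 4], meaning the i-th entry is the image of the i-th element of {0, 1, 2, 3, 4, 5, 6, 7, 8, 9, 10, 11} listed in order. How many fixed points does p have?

0

No element satisfies p(x) = x, so there are 0 fixed points.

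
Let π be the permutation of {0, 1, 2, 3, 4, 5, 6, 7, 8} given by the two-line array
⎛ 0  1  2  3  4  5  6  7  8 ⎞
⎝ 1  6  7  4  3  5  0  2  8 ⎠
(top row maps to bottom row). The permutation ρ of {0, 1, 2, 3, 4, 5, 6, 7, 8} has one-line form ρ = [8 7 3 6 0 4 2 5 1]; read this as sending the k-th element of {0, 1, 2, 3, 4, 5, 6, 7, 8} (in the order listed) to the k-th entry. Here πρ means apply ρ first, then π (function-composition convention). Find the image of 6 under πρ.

7

First apply ρ: ρ(6) = 2, then π(2) = 7. Thus (πρ)(6) = 7.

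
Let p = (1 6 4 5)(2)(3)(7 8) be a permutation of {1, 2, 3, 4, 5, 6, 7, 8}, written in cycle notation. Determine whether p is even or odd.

The cycle lengths are 4, 2, 1, 1.
A cycle of length ℓ contributes ℓ−1 transpositions, so p is a product of 3 + 1 = 4 transpositions — even.

even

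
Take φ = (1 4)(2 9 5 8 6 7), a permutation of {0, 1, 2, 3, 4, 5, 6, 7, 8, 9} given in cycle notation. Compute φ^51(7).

5

7 lies in the 6-cycle (2 9 5 8 6 7).
On a 6-cycle, φ^6 is the identity, so φ^51 = φ^3 there (51 ≡ 3 mod 6).
Stepping 3 places around the cycle: 7 → 2 → 9 → 5.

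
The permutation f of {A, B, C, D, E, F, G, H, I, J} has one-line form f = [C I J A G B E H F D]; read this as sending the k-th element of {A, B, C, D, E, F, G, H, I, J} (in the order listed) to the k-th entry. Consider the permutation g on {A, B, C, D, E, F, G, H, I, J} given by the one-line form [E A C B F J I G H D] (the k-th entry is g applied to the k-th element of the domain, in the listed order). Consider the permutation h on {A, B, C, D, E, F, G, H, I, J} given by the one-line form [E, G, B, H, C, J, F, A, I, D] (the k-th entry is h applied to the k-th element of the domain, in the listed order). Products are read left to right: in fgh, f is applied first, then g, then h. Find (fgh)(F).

(fgh)(F) = h(g(f(F))). f(F) = B, then g(B) = A, then h(A) = E, so the result is E.

E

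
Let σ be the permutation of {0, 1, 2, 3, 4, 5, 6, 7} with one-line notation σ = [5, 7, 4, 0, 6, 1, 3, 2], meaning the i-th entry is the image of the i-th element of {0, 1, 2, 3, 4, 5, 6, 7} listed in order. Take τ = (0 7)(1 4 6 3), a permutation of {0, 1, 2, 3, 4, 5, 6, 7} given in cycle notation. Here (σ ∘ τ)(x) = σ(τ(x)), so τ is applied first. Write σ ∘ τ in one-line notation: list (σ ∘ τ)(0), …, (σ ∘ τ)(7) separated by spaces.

2 6 4 7 3 1 0 5

For each element, apply τ then σ: 0 → 7 → 2; 1 → 4 → 6; 2 → 2 → 4; 3 → 1 → 7; 4 → 6 → 3; 5 → 5 → 1; 6 → 3 → 0; 7 → 0 → 5.
So σ ∘ τ in one-line form is 2 6 4 7 3 1 0 5.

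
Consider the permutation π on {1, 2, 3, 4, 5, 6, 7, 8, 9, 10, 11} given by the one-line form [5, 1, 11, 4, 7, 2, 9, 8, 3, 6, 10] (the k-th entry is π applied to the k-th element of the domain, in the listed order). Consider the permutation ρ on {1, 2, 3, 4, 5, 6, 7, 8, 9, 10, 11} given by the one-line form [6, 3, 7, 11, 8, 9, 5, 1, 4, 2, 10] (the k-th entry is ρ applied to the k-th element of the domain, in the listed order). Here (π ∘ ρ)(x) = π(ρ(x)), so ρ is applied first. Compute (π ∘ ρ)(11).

6

First apply ρ: ρ(11) = 10, then π(10) = 6. Thus (π ∘ ρ)(11) = 6.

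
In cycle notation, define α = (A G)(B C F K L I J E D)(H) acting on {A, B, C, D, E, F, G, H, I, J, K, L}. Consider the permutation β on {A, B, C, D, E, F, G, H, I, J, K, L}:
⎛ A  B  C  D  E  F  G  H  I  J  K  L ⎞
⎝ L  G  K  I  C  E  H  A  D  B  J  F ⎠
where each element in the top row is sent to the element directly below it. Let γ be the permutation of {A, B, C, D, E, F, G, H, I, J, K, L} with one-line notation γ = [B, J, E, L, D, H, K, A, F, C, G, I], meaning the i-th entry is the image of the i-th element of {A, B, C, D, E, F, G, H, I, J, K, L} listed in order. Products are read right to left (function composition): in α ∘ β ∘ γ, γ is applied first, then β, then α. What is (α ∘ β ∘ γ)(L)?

Apply the permutations in order: γ(L) = I, then β(I) = D, then α(D) = B. So (α ∘ β ∘ γ)(L) = B.

B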